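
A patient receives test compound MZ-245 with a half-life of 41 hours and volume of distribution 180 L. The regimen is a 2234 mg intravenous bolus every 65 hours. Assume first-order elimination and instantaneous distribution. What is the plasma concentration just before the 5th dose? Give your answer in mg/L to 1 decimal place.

6.1 mg/L

f = (1/2)^(τ/t½) = (1/2)^(65/41) ≈ 0.3332.
C₀ = D/Vd = 2234/180 ≈ 12.411 mg/L.
Before the 5th dose, 4 doses have been given. Superposition: Cmin = C₀·(f + f² + … + f^4).
≈ 12.411 × (0.3332 + 0.1110 + 0.0370 + 0.0123) ≈ 12.411 × 0.4935 ≈ 6.125 mg/L.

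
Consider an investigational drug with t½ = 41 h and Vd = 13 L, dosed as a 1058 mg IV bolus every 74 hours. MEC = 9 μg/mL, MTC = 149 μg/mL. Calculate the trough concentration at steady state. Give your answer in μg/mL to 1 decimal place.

32.6 μg/mL

Over one 74-h interval, 74/41 ≈ 1.8049 half-lives elapse, leaving f ≈ 0.2862 of each dose.
Accumulation ratio R = 1/(1 − f) ≈ 1/0.7138 ≈ 1.4010.
Single-dose peak C₀ = D/Vd = 1058/13 ≈ 81.385 μg/mL.
Steady-state peak Cmax,ss = C₀·R ≈ 81.385 × 1.4010 ≈ 114.020 μg/mL.
Steady-state trough Cmin,ss = Cmax,ss·f ≈ 114.020 × 0.2862 ≈ 32.633 μg/mL.
Trough 32.6 μg/mL vs MEC 9 μg/mL: adequate.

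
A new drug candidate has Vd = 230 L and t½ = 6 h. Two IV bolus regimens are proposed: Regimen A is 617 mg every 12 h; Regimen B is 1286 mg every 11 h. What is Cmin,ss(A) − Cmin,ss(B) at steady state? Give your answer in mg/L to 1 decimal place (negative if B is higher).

-1.3 mg/L

Regimen A: f = (1/2)^(12/6) ≈ 0.2500; Cmin,ss = (617/230)·f/(1−f) ≈ 0.894 mg/L.
Regimen B: f = (1/2)^(11/6) ≈ 0.2806; Cmin,ss = (1286/230)·f/(1−f) ≈ 2.181 mg/L.
Difference ≈ 0.894 − 2.181 ≈ -1.287 mg/L.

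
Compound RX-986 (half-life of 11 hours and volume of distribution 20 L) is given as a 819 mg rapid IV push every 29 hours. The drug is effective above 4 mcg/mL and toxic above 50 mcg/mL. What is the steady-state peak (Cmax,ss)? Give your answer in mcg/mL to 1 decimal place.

k = ln2/t½ = ln2/11 ≈ 0.063013 h⁻¹; fraction remaining f = e^(−kτ) = e^(−0.063013×29) ≈ 0.1608.
At steady state, accumulation factor R = 1/(1 − e^(−kτ)) ≈ 1.1916.
Each bolus raises the concentration by D/Vd = 819/20 ≈ 40.950 mcg/mL.
Steady-state peak Cmax,ss = C₀·R ≈ 40.950 × 1.1916 ≈ 48.796 mcg/mL.
Peak 48.8 mcg/mL vs MTC 50 mcg/mL: below toxic threshold.

48.8 mcg/mL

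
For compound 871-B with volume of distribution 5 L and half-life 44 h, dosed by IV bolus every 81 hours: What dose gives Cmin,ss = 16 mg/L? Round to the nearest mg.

207 mg

τ/t½ = 81/44 ≈ 1.8409, so f = (1/2)^(81/44) ≈ 0.279146.
Cmin,ss = (D/Vd)·f/(1−f), so D = Cmin,ss·Vd·(1−f)/f.
D = 16 × 5 × (1−f)/f ≈ 16 × 5 × 2.58235 ≈ 206.59 mg.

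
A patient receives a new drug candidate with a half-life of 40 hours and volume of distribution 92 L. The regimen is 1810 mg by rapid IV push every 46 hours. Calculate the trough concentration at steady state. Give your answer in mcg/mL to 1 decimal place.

16.1 mcg/mL

k = ln2/t½ = ln2/40 ≈ 0.017329 h⁻¹; fraction remaining f = e^(−kτ) = e^(−0.017329×46) ≈ 0.4506.
Each bolus raises the concentration by D/Vd = 1810/92 ≈ 19.674 mcg/mL.
Steady-state trough Cmin,ss = C₀·f/(1−f) ≈ 19.674 × 0.4506/0.5494 ≈ 16.136 mcg/mL.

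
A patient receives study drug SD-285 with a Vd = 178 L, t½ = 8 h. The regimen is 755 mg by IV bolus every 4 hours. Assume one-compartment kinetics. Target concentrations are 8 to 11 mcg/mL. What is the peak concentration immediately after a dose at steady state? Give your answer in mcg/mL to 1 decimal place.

k = ln2/t½ = ln2/8 ≈ 0.086643 h⁻¹; fraction remaining f = e^(−kτ) = e^(−0.086643×4) ≈ 0.7071.
At steady state, accumulation factor R = 1/(1 − e^(−kτ)) ≈ 3.4141.
Each bolus raises the concentration by D/Vd = 755/178 ≈ 4.242 mcg/mL.
Steady-state peak Cmax,ss = C₀·R ≈ 4.242 × 3.4141 ≈ 14.483 mcg/mL.
Peak 14.5 mcg/mL vs MTC 11 mcg/mL: exceeds toxic threshold.

14.5 mcg/mL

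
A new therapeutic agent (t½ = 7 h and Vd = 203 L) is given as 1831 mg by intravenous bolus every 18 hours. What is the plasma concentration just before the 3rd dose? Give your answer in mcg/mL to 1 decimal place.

f = (1/2)^(τ/t½) = (1/2)^(18/7) ≈ 0.1682.
C₀ = D/Vd = 1831/203 ≈ 9.020 mcg/mL.
Before the 3rd dose, 2 doses have been given. Superposition: Cmin = C₀·(f + f²).
≈ 9.020 × (0.1682 + 0.0283) ≈ 9.020 × 0.1965 ≈ 1.772 mcg/mL.

1.8 mcg/mL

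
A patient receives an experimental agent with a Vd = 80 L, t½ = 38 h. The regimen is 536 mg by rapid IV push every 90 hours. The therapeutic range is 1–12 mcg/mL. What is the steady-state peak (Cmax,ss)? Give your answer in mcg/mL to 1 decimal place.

k = ln2/t½ = ln2/38 ≈ 0.018241 h⁻¹; fraction remaining f = e^(−kτ) = e^(−0.018241×90) ≈ 0.1937.
At steady state, accumulation factor R = 1/(1 − e^(−kτ)) ≈ 1.2402.
Each bolus raises the concentration by D/Vd = 536/80 ≈ 6.700 mcg/mL.
Cmax,ss = C₀/(1 − f) ≈ 6.700/0.8063 ≈ 8.310 mcg/mL.
Peak 8.3 mcg/mL vs MTC 12 mcg/mL: below toxic threshold.

8.3 mcg/mL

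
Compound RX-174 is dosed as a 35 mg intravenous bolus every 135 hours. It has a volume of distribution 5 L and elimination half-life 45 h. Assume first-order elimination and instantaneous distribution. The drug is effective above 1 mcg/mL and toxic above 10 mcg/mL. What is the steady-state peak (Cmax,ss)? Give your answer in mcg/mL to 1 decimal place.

τ = 135 h = 3 half-lives, so f = (1/2)^3 = 0.125.
Accumulation ratio R = 1/(1 − f) = 1/0.875 = 8/7.
Single-dose peak C₀ = D/Vd = 35/5 = 7 mcg/mL.
Steady-state peak Cmax,ss = C₀·R = 7 × 8/7 ≈ 8.000 mcg/mL.
Peak 8.0 mcg/mL vs MTC 10 mcg/mL: below toxic threshold.

8.0 mcg/mL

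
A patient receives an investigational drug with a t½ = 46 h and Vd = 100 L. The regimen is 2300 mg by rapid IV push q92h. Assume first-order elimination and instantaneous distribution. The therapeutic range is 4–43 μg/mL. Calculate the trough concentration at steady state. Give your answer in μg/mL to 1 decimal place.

7.7 μg/mL

τ = 92 h = 2 half-lives, so f = (1/2)^2 = 0.25.
At steady state, R = 1/(1 − 0.25) = 4/3.
Single-dose peak C₀ = D/Vd = 2300/100 = 23 μg/mL.
Steady-state peak Cmax,ss = C₀·R = 23 × 4/3 ≈ 30.667 μg/mL.
Steady-state trough Cmin,ss = Cmax,ss·f ≈ 30.667 × 0.25 ≈ 7.667 μg/mL.
Trough 7.7 μg/mL vs MEC 4 μg/mL: adequate.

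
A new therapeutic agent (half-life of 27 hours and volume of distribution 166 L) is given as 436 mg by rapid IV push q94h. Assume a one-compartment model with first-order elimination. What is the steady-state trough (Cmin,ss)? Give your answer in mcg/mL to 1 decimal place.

0.3 mcg/mL

k = ln2/t½ = ln2/27 ≈ 0.025672 h⁻¹; fraction remaining f = e^(−kτ) = e^(−0.025672×94) ≈ 0.0895.
At steady state, accumulation factor R = 1/(1 − e^(−kτ)) ≈ 1.0983.
Single-dose peak C₀ = D/Vd = 436/166 ≈ 2.627 mcg/mL.
Cmax,ss = C₀/(1 − f) ≈ 2.627/0.9105 ≈ 2.885 mcg/mL.
One interval later, Cmin,ss = Cmax,ss·e^(−kτ) ≈ 2.885 × 0.0895 ≈ 0.258 mcg/mL.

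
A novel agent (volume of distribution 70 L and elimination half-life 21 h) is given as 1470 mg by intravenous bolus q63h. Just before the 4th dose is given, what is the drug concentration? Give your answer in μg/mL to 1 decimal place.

f = (1/2)^(τ/t½) = (1/2)^(63/21) ≈ 0.1250.
C₀ = D/Vd = 1470/70 ≈ 21.000 μg/mL.
Before the 4th dose, 3 doses have been given. Superposition: Cmin = C₀·(f + f² + … + f^3).
≈ 21.000 × (0.1250 + 0.0156 + 0.0020) ≈ 21.000 × 0.1426 ≈ 2.995 μg/mL.

3.0 μg/mL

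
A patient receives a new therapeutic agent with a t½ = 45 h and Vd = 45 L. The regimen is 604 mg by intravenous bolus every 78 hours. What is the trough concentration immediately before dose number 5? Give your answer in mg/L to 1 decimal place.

f = (1/2)^(τ/t½) = (1/2)^(78/45) ≈ 0.3008.
C₀ = D/Vd = 604/45 ≈ 13.422 mg/L.
Before the 5th dose, 4 doses have been given. Superposition: Cmin = C₀·(f + f² + … + f^4).
≈ 13.422 × (0.3008 + 0.0905 + 0.0272 + 0.0082) ≈ 13.422 × 0.4267 ≈ 5.727 mg/L.

5.7 mg/L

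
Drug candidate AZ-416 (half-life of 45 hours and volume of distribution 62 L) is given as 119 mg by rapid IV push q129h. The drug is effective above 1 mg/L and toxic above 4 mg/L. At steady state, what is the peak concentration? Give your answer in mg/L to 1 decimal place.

Over one 129-h interval, 129/45 ≈ 2.8667 half-lives elapse, leaving f ≈ 0.1371 of each dose.
Accumulation ratio R = 1/(1 − f) ≈ 1/0.8629 ≈ 1.1589.
Single-dose peak C₀ = D/Vd = 119/62 ≈ 1.919 mg/L.
Steady-state peak Cmax,ss = C₀·R ≈ 1.919 × 1.1589 ≈ 2.224 mg/L.
Peak 2.2 mg/L vs MTC 4 mg/L: below toxic threshold.

2.2 mg/L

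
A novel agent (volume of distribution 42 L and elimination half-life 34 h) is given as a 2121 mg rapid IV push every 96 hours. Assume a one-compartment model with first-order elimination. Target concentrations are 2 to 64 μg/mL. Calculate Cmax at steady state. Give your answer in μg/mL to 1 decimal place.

58.8 μg/mL

k = ln2/t½ = ln2/34 ≈ 0.020387 h⁻¹; fraction remaining f = e^(−kτ) = e^(−0.020387×96) ≈ 0.1413.
At steady state, accumulation factor R = 1/(1 − e^(−kτ)) ≈ 1.1646.
Single-dose peak C₀ = D/Vd = 2121/42 ≈ 50.500 μg/mL.
Steady-state peak Cmax,ss = C₀·R ≈ 50.500 × 1.1646 ≈ 58.812 μg/mL.
Peak 58.8 μg/mL vs MTC 64 μg/mL: below toxic threshold.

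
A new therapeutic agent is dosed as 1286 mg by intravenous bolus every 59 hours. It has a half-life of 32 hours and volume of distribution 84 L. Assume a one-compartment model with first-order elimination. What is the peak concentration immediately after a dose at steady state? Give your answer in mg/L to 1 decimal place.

21.2 mg/L

k = ln2/t½ = ln2/32 ≈ 0.021661 h⁻¹; fraction remaining f = e^(−kτ) = e^(−0.021661×59) ≈ 0.2786.
Accumulation ratio R = 1/(1 − f) ≈ 1/0.7214 ≈ 1.3862.
Each bolus raises the concentration by D/Vd = 1286/84 ≈ 15.310 mg/L.
Steady-state peak Cmax,ss = C₀·R ≈ 15.310 × 1.3862 ≈ 21.223 mg/L.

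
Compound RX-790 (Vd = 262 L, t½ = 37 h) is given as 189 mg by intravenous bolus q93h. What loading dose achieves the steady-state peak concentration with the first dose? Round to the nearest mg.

f = (1/2)^(93/37) ≈ 0.175129; accumulation ratio R = 1/(1−f) ≈ 1.21231.
Loading dose to hit Cmax,ss on first dose: D_load = D_maint·R ≈ 189 × 1.21231 ≈ 229.13 mg.

229 mg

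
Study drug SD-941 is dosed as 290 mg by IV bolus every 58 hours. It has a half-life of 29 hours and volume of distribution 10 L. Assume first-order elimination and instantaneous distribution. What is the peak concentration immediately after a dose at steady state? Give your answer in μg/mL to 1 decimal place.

38.7 μg/mL

The dosing interval is 2 half-lives, so f = 2^(−2) = 0.25.
Accumulation ratio R = 1/(1 − f) = 1/0.75 = 4/3.
Single-dose peak C₀ = D/Vd = 290/10 = 29 μg/mL.
Steady-state peak Cmax,ss = C₀·R = 29 × 4/3 ≈ 38.667 μg/mL.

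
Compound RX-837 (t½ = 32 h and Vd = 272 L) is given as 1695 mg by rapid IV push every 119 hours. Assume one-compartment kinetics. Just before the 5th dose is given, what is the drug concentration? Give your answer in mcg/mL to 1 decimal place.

0.5 mcg/mL

f = (1/2)^(τ/t½) = (1/2)^(119/32) ≈ 0.0760.
C₀ = D/Vd = 1695/272 ≈ 6.232 mcg/mL.
Before the 5th dose, 4 doses have been given. Superposition: Cmin = C₀·(f + f² + … + f^4).
≈ 6.232 × (0.0760 + 0.0058 + 0.0004 + 0.0000) ≈ 6.232 × 0.0822 ≈ 0.512 mcg/mL.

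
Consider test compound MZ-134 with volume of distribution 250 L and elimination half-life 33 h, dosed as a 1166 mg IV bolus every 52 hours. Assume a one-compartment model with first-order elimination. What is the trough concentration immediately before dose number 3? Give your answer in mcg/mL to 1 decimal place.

2.1 mcg/mL

f = (1/2)^(τ/t½) = (1/2)^(52/33) ≈ 0.3355.
C₀ = D/Vd = 1166/250 ≈ 4.664 mcg/mL.
Before the 3rd dose, 2 doses have been given. Superposition: Cmin = C₀·(f + f²).
≈ 4.664 × (0.3355 + 0.1126) ≈ 4.664 × 0.4481 ≈ 2.090 mcg/mL.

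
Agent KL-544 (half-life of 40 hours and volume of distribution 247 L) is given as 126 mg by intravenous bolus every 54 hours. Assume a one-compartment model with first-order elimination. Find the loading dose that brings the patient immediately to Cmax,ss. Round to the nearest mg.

f = (1/2)^(54/40) ≈ 0.392292; accumulation ratio R = 1/(1−f) ≈ 1.64553.
Loading dose to hit Cmax,ss on first dose: D_load = D_maint·R ≈ 126 × 1.64553 ≈ 207.34 mg.

207 mg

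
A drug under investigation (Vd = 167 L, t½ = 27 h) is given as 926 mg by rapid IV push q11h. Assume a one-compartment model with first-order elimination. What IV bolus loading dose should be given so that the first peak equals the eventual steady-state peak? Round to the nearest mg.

f = (1/2)^(11/27) ≈ 0.753977; accumulation ratio R = 1/(1−f) ≈ 4.06466.
Loading dose to hit Cmax,ss on first dose: D_load = D_maint·R ≈ 926 × 4.06466 ≈ 3763.88 mg.

3764 mg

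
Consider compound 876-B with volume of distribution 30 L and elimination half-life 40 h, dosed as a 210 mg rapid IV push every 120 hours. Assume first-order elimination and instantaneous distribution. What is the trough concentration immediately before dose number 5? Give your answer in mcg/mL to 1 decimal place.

1.0 mcg/mL

f = (1/2)^(τ/t½) = (1/2)^(120/40) ≈ 0.1250.
C₀ = D/Vd = 210/30 ≈ 7.000 mcg/mL.
Before the 5th dose, 4 doses have been given. Superposition: Cmin = C₀·(f + f² + … + f^4).
≈ 7.000 × (0.1250 + 0.0156 + 0.0020 + 0.0002) ≈ 7.000 × 0.1428 ≈ 1.000 mcg/mL.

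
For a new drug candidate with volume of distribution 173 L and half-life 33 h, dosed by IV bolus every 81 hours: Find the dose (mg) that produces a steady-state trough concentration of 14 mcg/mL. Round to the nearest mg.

10854 mg

τ/t½ = 81/33 ≈ 2.4545, so f = (1/2)^(81/33) ≈ 0.182435.
Cmin,ss = (D/Vd)·f/(1−f), so D = Cmin,ss·Vd·(1−f)/f.
D = 14 × 173 × (1−f)/f ≈ 14 × 173 × 4.48140 ≈ 10853.95 mg.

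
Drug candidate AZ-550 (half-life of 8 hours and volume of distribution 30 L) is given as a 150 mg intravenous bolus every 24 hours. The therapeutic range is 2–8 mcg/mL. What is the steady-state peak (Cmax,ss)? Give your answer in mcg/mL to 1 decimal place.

The dosing interval is 3 half-lives, so f = 2^(−3) = 0.125.
Accumulation ratio R = 1/(1 − f) = 1/0.875 = 8/7.
Single-dose peak C₀ = D/Vd = 150/30 = 5 mcg/mL.
Steady-state peak Cmax,ss = C₀·R = 5 × 8/7 ≈ 5.714 mcg/mL.
Peak 5.7 mcg/mL vs MTC 8 mcg/mL: below toxic threshold.

5.7 mcg/mL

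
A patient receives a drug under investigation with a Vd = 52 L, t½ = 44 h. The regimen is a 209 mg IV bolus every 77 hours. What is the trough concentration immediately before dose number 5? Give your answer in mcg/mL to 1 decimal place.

1.7 mcg/mL

f = (1/2)^(τ/t½) = (1/2)^(77/44) ≈ 0.2973.
C₀ = D/Vd = 209/52 ≈ 4.019 mcg/mL.
Before the 5th dose, 4 doses have been given. Superposition: Cmin = C₀·(f + f² + … + f^4).
≈ 4.019 × (0.2973 + 0.0884 + 0.0263 + 0.0078) ≈ 4.019 × 0.4198 ≈ 1.687 mcg/mL.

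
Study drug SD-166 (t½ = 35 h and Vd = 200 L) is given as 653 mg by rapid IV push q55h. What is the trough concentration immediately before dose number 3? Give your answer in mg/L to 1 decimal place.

1.5 mg/L

f = (1/2)^(τ/t½) = (1/2)^(55/35) ≈ 0.3365.
C₀ = D/Vd = 653/200 ≈ 3.265 mg/L.
Before the 3rd dose, 2 doses have been given. Superposition: Cmin = C₀·(f + f²).
≈ 3.265 × (0.3365 + 0.1132) ≈ 3.265 × 0.4497 ≈ 1.468 mg/L.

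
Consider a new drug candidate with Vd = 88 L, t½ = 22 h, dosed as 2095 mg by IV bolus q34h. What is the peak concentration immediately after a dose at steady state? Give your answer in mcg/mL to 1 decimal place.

36.2 mcg/mL

Over one 34-h interval, 34/22 ≈ 1.5455 half-lives elapse, leaving f ≈ 0.3426 of each dose.
Accumulation ratio R = 1/(1 − f) ≈ 1/0.6574 ≈ 1.5211.
Each bolus raises the concentration by D/Vd = 2095/88 ≈ 23.807 mcg/mL.
Cmax,ss = C₀/(1 − f) ≈ 23.807/0.6574 ≈ 36.214 mcg/mL.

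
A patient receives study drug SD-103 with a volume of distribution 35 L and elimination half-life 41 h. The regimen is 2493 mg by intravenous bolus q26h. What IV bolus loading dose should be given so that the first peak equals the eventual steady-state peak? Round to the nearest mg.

7009 mg

f = (1/2)^(26/41) ≈ 0.644322; accumulation ratio R = 1/(1−f) ≈ 2.81153.
Loading dose to hit Cmax,ss on first dose: D_load = D_maint·R ≈ 2493 × 2.81153 ≈ 7009.14 mg.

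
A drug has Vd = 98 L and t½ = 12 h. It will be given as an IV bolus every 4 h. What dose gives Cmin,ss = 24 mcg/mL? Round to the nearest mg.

611 mg

τ/t½ = 4/12 ≈ 0.33333, so f = (1/2)^(4/12) ≈ 0.793701.
Cmin,ss = (D/Vd)·f/(1−f), so D = Cmin,ss·Vd·(1−f)/f.
D = 24 × 98 × (1−f)/f ≈ 24 × 98 × 0.25992 ≈ 611.33 mg.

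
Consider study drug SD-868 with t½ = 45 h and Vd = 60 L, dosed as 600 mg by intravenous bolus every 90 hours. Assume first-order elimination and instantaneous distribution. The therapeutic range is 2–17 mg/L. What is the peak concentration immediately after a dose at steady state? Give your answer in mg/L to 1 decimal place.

The dosing interval is 2 half-lives, so f = 2^(−2) = 0.25.
At steady state, R = 1/(1 − 0.25) = 4/3.
Single-dose peak C₀ = D/Vd = 600/60 = 10 mg/L.
Steady-state peak Cmax,ss = C₀·R = 10 × 4/3 ≈ 13.333 mg/L.
Peak 13.3 mg/L vs MTC 17 mg/L: below toxic threshold.

13.3 mg/L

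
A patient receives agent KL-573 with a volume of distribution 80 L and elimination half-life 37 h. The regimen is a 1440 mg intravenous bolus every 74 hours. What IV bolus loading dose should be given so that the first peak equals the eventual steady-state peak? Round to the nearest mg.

1920 mg

f = (1/2)^(74/37) ≈ 0.250000; accumulation ratio R = 1/(1−f) ≈ 1.33333.
Loading dose to hit Cmax,ss on first dose: D_load = D_maint·R ≈ 1440 × 1.33333 ≈ 1920.00 mg.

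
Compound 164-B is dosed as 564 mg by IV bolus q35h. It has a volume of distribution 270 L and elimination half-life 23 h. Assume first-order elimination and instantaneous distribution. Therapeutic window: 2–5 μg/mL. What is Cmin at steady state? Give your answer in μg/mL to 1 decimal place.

1.1 μg/mL

k = ln2/t½ = ln2/23 ≈ 0.030137 h⁻¹; fraction remaining f = e^(−kτ) = e^(−0.030137×35) ≈ 0.3483.
At steady state, accumulation factor R = 1/(1 − e^(−kτ)) ≈ 1.5344.
Single-dose peak C₀ = D/Vd = 564/270 ≈ 2.089 μg/mL.
Cmax,ss = C₀/(1 − f) ≈ 2.089/0.6517 ≈ 3.205 μg/mL.
Steady-state trough Cmin,ss = Cmax,ss·f ≈ 3.205 × 0.3483 ≈ 1.116 μg/mL.
Trough 1.1 μg/mL vs MEC 2 μg/mL: subtherapeutic.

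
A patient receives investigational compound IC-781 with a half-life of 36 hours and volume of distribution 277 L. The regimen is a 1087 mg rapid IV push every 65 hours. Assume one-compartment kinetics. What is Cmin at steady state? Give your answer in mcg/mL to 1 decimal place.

1.6 mcg/mL

τ/t½ = 65/36 ≈ 1.8056, so fraction remaining f = (1/2)^(65/36) ≈ 0.2861.
Accumulation ratio R = 1/(1 − f) ≈ 1/0.7139 ≈ 1.4008.
Single-dose peak C₀ = D/Vd = 1087/277 ≈ 3.924 mcg/mL.
Cmax,ss = C₀/(1 − f) ≈ 3.924/0.7139 ≈ 5.497 mcg/mL.
Steady-state trough Cmin,ss = Cmax,ss·f ≈ 5.497 × 0.2861 ≈ 1.573 mcg/mL.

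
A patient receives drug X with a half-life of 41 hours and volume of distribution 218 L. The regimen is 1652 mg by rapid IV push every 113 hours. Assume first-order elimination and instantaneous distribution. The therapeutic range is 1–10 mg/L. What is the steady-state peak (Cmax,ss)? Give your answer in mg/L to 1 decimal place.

τ/t½ = 113/41 ≈ 2.7561, so fraction remaining f = (1/2)^(113/41) ≈ 0.1480.
At steady state, accumulation factor R = 1/(1 − e^(−kτ)) ≈ 1.1737.
Each bolus raises the concentration by D/Vd = 1652/218 ≈ 7.578 mg/L.
Cmax,ss = C₀/(1 − f) ≈ 7.578/0.8520 ≈ 8.894 mg/L.
Peak 8.9 mg/L vs MTC 10 mg/L: below toxic threshold.

8.9 mg/L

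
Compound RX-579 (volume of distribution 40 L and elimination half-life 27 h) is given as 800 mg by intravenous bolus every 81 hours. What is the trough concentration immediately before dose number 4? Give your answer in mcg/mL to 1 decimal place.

f = (1/2)^(τ/t½) = (1/2)^(81/27) ≈ 0.1250.
C₀ = D/Vd = 800/40 ≈ 20.000 mcg/mL.
Before the 4th dose, 3 doses have been given. Superposition: Cmin = C₀·(f + f² + … + f^3).
≈ 20.000 × (0.1250 + 0.0156 + 0.0020) ≈ 20.000 × 0.1426 ≈ 2.852 mcg/mL.

2.9 mcg/mL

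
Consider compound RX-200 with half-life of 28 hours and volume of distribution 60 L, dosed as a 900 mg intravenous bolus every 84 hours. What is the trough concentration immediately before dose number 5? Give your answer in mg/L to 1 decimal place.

2.1 mg/L

f = (1/2)^(τ/t½) = (1/2)^(84/28) ≈ 0.1250.
C₀ = D/Vd = 900/60 ≈ 15.000 mg/L.
Before the 5th dose, 4 doses have been given. Superposition: Cmin = C₀·(f + f² + … + f^4).
≈ 15.000 × (0.1250 + 0.0156 + 0.0020 + 0.0002) ≈ 15.000 × 0.1428 ≈ 2.142 mg/L.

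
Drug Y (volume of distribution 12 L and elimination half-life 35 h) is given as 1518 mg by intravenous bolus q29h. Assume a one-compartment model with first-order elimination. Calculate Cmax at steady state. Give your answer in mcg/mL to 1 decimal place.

k = ln2/t½ = ln2/35 ≈ 0.019804 h⁻¹; fraction remaining f = e^(−kτ) = e^(−0.019804×29) ≈ 0.5631.
At steady state, accumulation factor R = 1/(1 − e^(−kτ)) ≈ 2.2889.
Each bolus raises the concentration by D/Vd = 1518/12 ≈ 126.500 mcg/mL.
Cmax,ss = C₀/(1 − f) ≈ 126.500/0.4369 ≈ 289.540 mcg/mL.

289.5 mcg/mL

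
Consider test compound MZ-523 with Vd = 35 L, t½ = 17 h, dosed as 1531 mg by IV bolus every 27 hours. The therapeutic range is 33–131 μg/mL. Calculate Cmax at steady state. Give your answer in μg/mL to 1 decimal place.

Over one 27-h interval, 27/17 ≈ 1.5882 half-lives elapse, leaving f ≈ 0.3326 of each dose.
At steady state, accumulation factor R = 1/(1 − e^(−kτ)) ≈ 1.4984.
Each bolus raises the concentration by D/Vd = 1531/35 ≈ 43.743 μg/mL.
Steady-state peak Cmax,ss = C₀·R ≈ 43.743 × 1.4984 ≈ 65.545 μg/mL.
Peak 65.5 μg/mL vs MTC 131 μg/mL: below toxic threshold.

65.5 μg/mL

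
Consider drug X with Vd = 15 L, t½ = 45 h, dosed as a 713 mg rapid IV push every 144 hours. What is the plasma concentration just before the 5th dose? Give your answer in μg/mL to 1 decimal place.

5.8 μg/mL

f = (1/2)^(τ/t½) = (1/2)^(144/45) ≈ 0.1088.
C₀ = D/Vd = 713/15 ≈ 47.533 μg/mL.
Before the 5th dose, 4 doses have been given. Superposition: Cmin = C₀·(f + f² + … + f^4).
≈ 47.533 × (0.1088 + 0.0118 + 0.0013 + 0.0001) ≈ 47.533 × 0.1220 ≈ 5.799 μg/mL.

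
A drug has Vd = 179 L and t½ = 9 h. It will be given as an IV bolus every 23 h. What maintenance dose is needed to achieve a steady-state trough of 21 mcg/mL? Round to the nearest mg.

τ/t½ = 23/9 ≈ 2.5556, so f = (1/2)^(23/9) ≈ 0.170099.
Cmin,ss = (D/Vd)·f/(1−f), so D = Cmin,ss·Vd·(1−f)/f.
D = 21 × 179 × (1−f)/f ≈ 21 × 179 × 4.87893 ≈ 18339.90 mg.

18340 mg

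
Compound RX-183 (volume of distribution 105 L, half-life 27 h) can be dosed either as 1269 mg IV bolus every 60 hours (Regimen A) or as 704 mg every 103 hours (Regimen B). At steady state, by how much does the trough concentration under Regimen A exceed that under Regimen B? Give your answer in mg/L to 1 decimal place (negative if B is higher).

2.8 mg/L

Regimen A: f = (1/2)^(60/27) ≈ 0.2143; Cmin,ss = (1269/105)·f/(1−f) ≈ 3.296 mg/L.
Regimen B: f = (1/2)^(103/27) ≈ 0.0711; Cmin,ss = (704/105)·f/(1−f) ≈ 0.513 mg/L.
Difference ≈ 3.296 − 0.513 ≈ 2.783 mg/L.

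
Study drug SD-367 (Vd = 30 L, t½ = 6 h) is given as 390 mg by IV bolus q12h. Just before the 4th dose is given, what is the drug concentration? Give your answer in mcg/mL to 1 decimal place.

f = (1/2)^(τ/t½) = (1/2)^(12/6) ≈ 0.2500.
C₀ = D/Vd = 390/30 ≈ 13.000 mcg/mL.
Before the 4th dose, 3 doses have been given. Superposition: Cmin = C₀·(f + f² + … + f^3).
≈ 13.000 × (0.2500 + 0.0625 + 0.0156) ≈ 13.000 × 0.3281 ≈ 4.265 mcg/mL.

4.3 mcg/mL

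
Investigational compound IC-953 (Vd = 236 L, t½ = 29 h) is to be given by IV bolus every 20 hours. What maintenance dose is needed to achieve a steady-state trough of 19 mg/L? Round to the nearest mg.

2748 mg

τ/t½ = 20/29 ≈ 0.68966, so f = (1/2)^(20/29) ≈ 0.620002.
Cmin,ss = (D/Vd)·f/(1−f), so D = Cmin,ss·Vd·(1−f)/f.
D = 19 × 236 × (1−f)/f ≈ 19 × 236 × 0.61290 ≈ 2748.24 mg.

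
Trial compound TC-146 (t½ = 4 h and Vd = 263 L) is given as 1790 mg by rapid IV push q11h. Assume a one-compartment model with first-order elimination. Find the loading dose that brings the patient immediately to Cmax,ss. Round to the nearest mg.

2103 mg

f = (1/2)^(11/4) ≈ 0.148651; accumulation ratio R = 1/(1−f) ≈ 1.17461.
Loading dose to hit Cmax,ss on first dose: D_load = D_maint·R ≈ 1790 × 1.17461 ≈ 2102.55 mg.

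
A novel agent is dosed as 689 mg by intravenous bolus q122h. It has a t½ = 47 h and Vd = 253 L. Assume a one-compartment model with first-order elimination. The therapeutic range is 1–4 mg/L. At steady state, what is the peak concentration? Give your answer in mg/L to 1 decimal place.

τ/t½ = 122/47 ≈ 2.5957, so fraction remaining f = (1/2)^(122/47) ≈ 0.1654.
Accumulation ratio R = 1/(1 − f) ≈ 1/0.8346 ≈ 1.1982.
Each bolus raises the concentration by D/Vd = 689/253 ≈ 2.723 mg/L.
Steady-state peak Cmax,ss = C₀·R ≈ 2.723 × 1.1982 ≈ 3.263 mg/L.
Peak 3.3 mg/L vs MTC 4 mg/L: below toxic threshold.

3.3 mg/L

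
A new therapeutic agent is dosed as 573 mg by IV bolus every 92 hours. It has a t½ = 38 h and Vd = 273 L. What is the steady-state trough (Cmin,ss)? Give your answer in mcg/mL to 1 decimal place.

0.5 mcg/mL

k = ln2/t½ = ln2/38 ≈ 0.018241 h⁻¹; fraction remaining f = e^(−kτ) = e^(−0.018241×92) ≈ 0.1867.
Accumulation ratio R = 1/(1 − f) ≈ 1/0.8133 ≈ 1.2296.
Each bolus raises the concentration by D/Vd = 573/273 ≈ 2.099 mcg/mL.
Steady-state peak Cmax,ss = C₀·R ≈ 2.099 × 1.2296 ≈ 2.581 mcg/mL.
One interval later, Cmin,ss = Cmax,ss·e^(−kτ) ≈ 2.581 × 0.1867 ≈ 0.482 mcg/mL.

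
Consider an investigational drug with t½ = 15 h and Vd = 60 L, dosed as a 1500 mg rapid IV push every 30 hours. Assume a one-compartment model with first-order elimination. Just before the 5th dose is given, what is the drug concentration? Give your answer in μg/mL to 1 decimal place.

8.3 μg/mL

f = (1/2)^(τ/t½) = (1/2)^(30/15) ≈ 0.2500.
C₀ = D/Vd = 1500/60 ≈ 25.000 μg/mL.
Before the 5th dose, 4 doses have been given. Superposition: Cmin = C₀·(f + f² + … + f^4).
≈ 25.000 × (0.2500 + 0.0625 + 0.0156 + 0.0039) ≈ 25.000 × 0.3320 ≈ 8.300 μg/mL.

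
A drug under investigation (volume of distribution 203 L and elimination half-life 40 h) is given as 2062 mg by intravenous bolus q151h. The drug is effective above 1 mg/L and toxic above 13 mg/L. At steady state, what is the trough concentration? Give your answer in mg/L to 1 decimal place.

τ/t½ = 151/40 ≈ 3.775, so fraction remaining f = (1/2)^(151/40) ≈ 0.0730.
Accumulation ratio R = 1/(1 − f) ≈ 1/0.9270 ≈ 1.0787.
Single-dose peak C₀ = D/Vd = 2062/203 ≈ 10.158 mg/L.
Cmax,ss = C₀/(1 − f) ≈ 10.158/0.9270 ≈ 10.958 mg/L.
Steady-state trough Cmin,ss = Cmax,ss·f ≈ 10.958 × 0.0730 ≈ 0.800 mg/L.
Trough 0.8 mg/L vs MEC 1 mg/L: subtherapeutic.

0.8 mg/L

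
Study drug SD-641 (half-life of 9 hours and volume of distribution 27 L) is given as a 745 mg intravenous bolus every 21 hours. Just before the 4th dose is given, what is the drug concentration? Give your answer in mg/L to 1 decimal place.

6.8 mg/L

f = (1/2)^(τ/t½) = (1/2)^(21/9) ≈ 0.1984.
C₀ = D/Vd = 745/27 ≈ 27.593 mg/L.
Before the 4th dose, 3 doses have been given. Superposition: Cmin = C₀·(f + f² + … + f^3).
≈ 27.593 × (0.1984 + 0.0394 + 0.0078) ≈ 27.593 × 0.2456 ≈ 6.777 mg/L.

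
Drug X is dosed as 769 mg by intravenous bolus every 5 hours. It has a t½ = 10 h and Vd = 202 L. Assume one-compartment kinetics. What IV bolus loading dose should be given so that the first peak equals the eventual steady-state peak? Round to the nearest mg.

2626 mg

f = (1/2)^(5/10) ≈ 0.707107; accumulation ratio R = 1/(1−f) ≈ 3.41422.
Loading dose to hit Cmax,ss on first dose: D_load = D_maint·R ≈ 769 × 3.41422 ≈ 2625.54 mg.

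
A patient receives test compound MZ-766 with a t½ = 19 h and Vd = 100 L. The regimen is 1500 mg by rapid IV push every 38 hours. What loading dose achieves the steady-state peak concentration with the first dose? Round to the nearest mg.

2000 mg

f = (1/2)^(38/19) ≈ 0.250000; accumulation ratio R = 1/(1−f) ≈ 1.33333.
Loading dose to hit Cmax,ss on first dose: D_load = D_maint·R ≈ 1500 × 1.33333 ≈ 1999.99 mg.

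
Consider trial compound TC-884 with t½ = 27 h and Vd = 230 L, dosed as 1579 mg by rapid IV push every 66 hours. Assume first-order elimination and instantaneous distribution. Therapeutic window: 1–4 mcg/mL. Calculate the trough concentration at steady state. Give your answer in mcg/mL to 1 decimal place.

τ/t½ = 66/27 ≈ 2.4444, so fraction remaining f = (1/2)^(66/27) ≈ 0.1837.
Each bolus raises the concentration by D/Vd = 1579/230 ≈ 6.865 mcg/mL.
Steady-state trough Cmin,ss = C₀·f/(1−f) ≈ 6.865 × 0.1837/0.8163 ≈ 1.545 mcg/mL.
Trough 1.5 mcg/mL vs MEC 1 mcg/mL: adequate.

1.5 mcg/mL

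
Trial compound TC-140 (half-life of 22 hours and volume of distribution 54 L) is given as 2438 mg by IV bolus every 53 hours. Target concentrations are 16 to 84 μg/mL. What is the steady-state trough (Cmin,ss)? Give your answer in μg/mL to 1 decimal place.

k = ln2/t½ = ln2/22 ≈ 0.031507 h⁻¹; fraction remaining f = e^(−kτ) = e^(−0.031507×53) ≈ 0.1883.
Single-dose peak C₀ = D/Vd = 2438/54 ≈ 45.148 μg/mL.
Steady-state trough Cmin,ss = C₀·f/(1−f) ≈ 45.148 × 0.1883/0.8117 ≈ 10.474 μg/mL.
Trough 10.5 μg/mL vs MEC 16 μg/mL: subtherapeutic.

10.5 μg/mL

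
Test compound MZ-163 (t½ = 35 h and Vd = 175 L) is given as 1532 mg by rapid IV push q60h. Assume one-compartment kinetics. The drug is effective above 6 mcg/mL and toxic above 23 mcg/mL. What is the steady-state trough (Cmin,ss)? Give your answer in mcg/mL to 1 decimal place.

Over one 60-h interval, 60/35 ≈ 1.7143 half-lives elapse, leaving f ≈ 0.3048 of each dose.
At steady state, accumulation factor R = 1/(1 − e^(−kτ)) ≈ 1.4384.
Single-dose peak C₀ = D/Vd = 1532/175 ≈ 8.754 mcg/mL.
Steady-state peak Cmax,ss = C₀·R ≈ 8.754 × 1.4384 ≈ 12.592 mcg/mL.
Steady-state trough Cmin,ss = Cmax,ss·f ≈ 12.592 × 0.3048 ≈ 3.838 mcg/mL.
Trough 3.8 mcg/mL vs MEC 6 mcg/mL: subtherapeutic.

3.8 mcg/mL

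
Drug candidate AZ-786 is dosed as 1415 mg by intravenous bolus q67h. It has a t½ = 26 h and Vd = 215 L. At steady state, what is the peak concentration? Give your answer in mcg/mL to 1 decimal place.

Over one 67-h interval, 67/26 ≈ 2.5769 half-lives elapse, leaving f ≈ 0.1676 of each dose.
Accumulation ratio R = 1/(1 − f) ≈ 1/0.8324 ≈ 1.2013.
Single-dose peak C₀ = D/Vd = 1415/215 ≈ 6.581 mcg/mL.
Steady-state peak Cmax,ss = C₀·R ≈ 6.581 × 1.2013 ≈ 7.906 mcg/mL.

7.9 mcg/mL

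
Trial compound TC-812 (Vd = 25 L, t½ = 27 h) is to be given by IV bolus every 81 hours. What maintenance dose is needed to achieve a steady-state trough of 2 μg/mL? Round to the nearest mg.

350 mg

τ/t½ = 81/27 ≈ 3, so f = (1/2)^(81/27) ≈ 0.125000.
Cmin,ss = (D/Vd)·f/(1−f), so D = Cmin,ss·Vd·(1−f)/f.
D = 2 × 25 × (1−f)/f ≈ 2 × 25 × 7.00000 ≈ 350.00 mg.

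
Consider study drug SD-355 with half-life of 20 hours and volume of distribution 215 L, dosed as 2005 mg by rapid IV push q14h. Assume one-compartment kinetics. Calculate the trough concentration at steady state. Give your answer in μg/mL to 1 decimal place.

τ/t½ = 14/20 ≈ 0.7, so fraction remaining f = (1/2)^(14/20) ≈ 0.6156.
At steady state, accumulation factor R = 1/(1 − e^(−kτ)) ≈ 2.6015.
Single-dose peak C₀ = D/Vd = 2005/215 ≈ 9.326 μg/mL.
Cmax,ss = C₀/(1 − f) ≈ 9.326/0.3844 ≈ 24.261 μg/mL.
One interval later, Cmin,ss = Cmax,ss·e^(−kτ) ≈ 24.261 × 0.6156 ≈ 14.935 μg/mL.

14.9 μg/mL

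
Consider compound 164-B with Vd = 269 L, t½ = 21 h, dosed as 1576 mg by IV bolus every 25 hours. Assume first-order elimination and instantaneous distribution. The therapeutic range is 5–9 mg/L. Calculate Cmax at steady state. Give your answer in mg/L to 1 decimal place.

10.4 mg/L

τ/t½ = 25/21 ≈ 1.1905, so fraction remaining f = (1/2)^(25/21) ≈ 0.4382.
At steady state, accumulation factor R = 1/(1 − e^(−kτ)) ≈ 1.7800.
Each bolus raises the concentration by D/Vd = 1576/269 ≈ 5.859 mg/L.
Cmax,ss = C₀/(1 − f) ≈ 5.859/0.5618 ≈ 10.429 mg/L.
Peak 10.4 mg/L vs MTC 9 mg/L: exceeds toxic threshold.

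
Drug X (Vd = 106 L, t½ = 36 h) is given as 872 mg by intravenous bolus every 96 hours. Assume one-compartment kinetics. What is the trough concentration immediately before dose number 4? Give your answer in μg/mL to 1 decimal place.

f = (1/2)^(τ/t½) = (1/2)^(96/36) ≈ 0.1575.
C₀ = D/Vd = 872/106 ≈ 8.226 μg/mL.
Before the 4th dose, 3 doses have been given. Superposition: Cmin = C₀·(f + f² + … + f^3).
≈ 8.226 × (0.1575 + 0.0248 + 0.0039) ≈ 8.226 × 0.1862 ≈ 1.532 μg/mL.

1.5 μg/mL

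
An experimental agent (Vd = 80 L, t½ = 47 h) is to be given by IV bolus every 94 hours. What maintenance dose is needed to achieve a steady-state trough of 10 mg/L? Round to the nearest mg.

2400 mg

τ/t½ = 94/47 ≈ 2, so f = (1/2)^(94/47) ≈ 0.250000.
Cmin,ss = (D/Vd)·f/(1−f), so D = Cmin,ss·Vd·(1−f)/f.
D = 10 × 80 × (1−f)/f ≈ 10 × 80 × 3.00000 ≈ 2400.00 mg.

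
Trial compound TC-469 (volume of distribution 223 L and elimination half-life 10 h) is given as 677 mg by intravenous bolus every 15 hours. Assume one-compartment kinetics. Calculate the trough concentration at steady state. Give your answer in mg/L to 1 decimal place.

Over one 15-h interval, 15/10 ≈ 1.5 half-lives elapse, leaving f ≈ 0.3536 of each dose.
Single-dose peak C₀ = D/Vd = 677/223 ≈ 3.036 mg/L.
Steady-state trough Cmin,ss = C₀·f/(1−f) ≈ 3.036 × 0.3536/0.6464 ≈ 1.661 mg/L.

1.7 mg/L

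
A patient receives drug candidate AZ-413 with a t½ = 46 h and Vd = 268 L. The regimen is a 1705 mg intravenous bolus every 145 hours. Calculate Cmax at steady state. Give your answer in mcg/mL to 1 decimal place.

Over one 145-h interval, 145/46 ≈ 3.1522 half-lives elapse, leaving f ≈ 0.1125 of each dose.
Accumulation ratio R = 1/(1 − f) ≈ 1/0.8875 ≈ 1.1268.
Each bolus raises the concentration by D/Vd = 1705/268 ≈ 6.362 mcg/mL.
Steady-state peak Cmax,ss = C₀·R ≈ 6.362 × 1.1268 ≈ 7.169 mcg/mL.

7.2 mcg/mL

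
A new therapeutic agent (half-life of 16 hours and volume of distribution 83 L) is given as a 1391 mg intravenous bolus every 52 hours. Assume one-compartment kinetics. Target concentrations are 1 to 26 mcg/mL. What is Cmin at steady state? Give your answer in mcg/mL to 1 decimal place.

τ/t½ = 52/16 ≈ 3.25, so fraction remaining f = (1/2)^(52/16) ≈ 0.1051.
At steady state, accumulation factor R = 1/(1 − e^(−kτ)) ≈ 1.1174.
Each bolus raises the concentration by D/Vd = 1391/83 ≈ 16.759 mcg/mL.
Steady-state peak Cmax,ss = C₀·R ≈ 16.759 × 1.1174 ≈ 18.727 mcg/mL.
One interval later, Cmin,ss = Cmax,ss·e^(−kτ) ≈ 18.727 × 0.1051 ≈ 1.968 mcg/mL.
Trough 2.0 mcg/mL vs MEC 1 mcg/mL: adequate.

2.0 mcg/mL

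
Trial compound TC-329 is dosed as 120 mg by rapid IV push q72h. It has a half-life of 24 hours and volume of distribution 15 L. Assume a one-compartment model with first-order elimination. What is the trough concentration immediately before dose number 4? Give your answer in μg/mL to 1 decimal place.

1.1 μg/mL

f = (1/2)^(τ/t½) = (1/2)^(72/24) ≈ 0.1250.
C₀ = D/Vd = 120/15 ≈ 8.000 μg/mL.
Before the 4th dose, 3 doses have been given. Superposition: Cmin = C₀·(f + f² + … + f^3).
≈ 8.000 × (0.1250 + 0.0156 + 0.0020) ≈ 8.000 × 0.1426 ≈ 1.141 μg/mL.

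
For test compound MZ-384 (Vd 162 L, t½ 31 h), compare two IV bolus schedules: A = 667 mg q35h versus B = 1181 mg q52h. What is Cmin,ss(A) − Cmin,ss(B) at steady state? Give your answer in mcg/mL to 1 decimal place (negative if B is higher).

0.2 mcg/mL

Regimen A: f = (1/2)^(35/31) ≈ 0.4572; Cmin,ss = (667/162)·f/(1−f) ≈ 3.468 mcg/mL.
Regimen B: f = (1/2)^(52/31) ≈ 0.3126; Cmin,ss = (1181/162)·f/(1−f) ≈ 3.315 mcg/mL.
Difference ≈ 3.468 − 3.315 ≈ 0.153 mcg/mL.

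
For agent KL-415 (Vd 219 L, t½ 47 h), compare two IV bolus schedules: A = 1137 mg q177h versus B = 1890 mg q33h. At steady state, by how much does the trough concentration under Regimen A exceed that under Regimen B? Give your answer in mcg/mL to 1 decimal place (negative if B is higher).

-13.4 mcg/mL

Regimen A: f = (1/2)^(177/47) ≈ 0.0735; Cmin,ss = (1137/219)·f/(1−f) ≈ 0.412 mcg/mL.
Regimen B: f = (1/2)^(33/47) ≈ 0.6147; Cmin,ss = (1890/219)·f/(1−f) ≈ 13.768 mcg/mL.
Difference ≈ 0.412 − 13.768 ≈ -13.356 mcg/mL.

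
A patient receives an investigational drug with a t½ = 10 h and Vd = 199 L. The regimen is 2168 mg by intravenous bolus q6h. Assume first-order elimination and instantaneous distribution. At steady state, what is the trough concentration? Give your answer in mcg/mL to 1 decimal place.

k = ln2/t½ = ln2/10 ≈ 0.069315 h⁻¹; fraction remaining f = e^(−kτ) = e^(−0.069315×6) ≈ 0.6598.
At steady state, accumulation factor R = 1/(1 − e^(−kτ)) ≈ 2.9394.
Single-dose peak C₀ = D/Vd = 2168/199 ≈ 10.894 mcg/mL.
Steady-state peak Cmax,ss = C₀·R ≈ 10.894 × 2.9394 ≈ 32.022 mcg/mL.
Steady-state trough Cmin,ss = Cmax,ss·f ≈ 32.022 × 0.6598 ≈ 21.128 mcg/mL.

21.1 mcg/mL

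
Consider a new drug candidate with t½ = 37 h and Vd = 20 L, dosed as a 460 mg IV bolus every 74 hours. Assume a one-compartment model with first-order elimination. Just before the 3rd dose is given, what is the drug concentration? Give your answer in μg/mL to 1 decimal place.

f = (1/2)^(τ/t½) = (1/2)^(74/37) ≈ 0.2500.
C₀ = D/Vd = 460/20 ≈ 23.000 μg/mL.
Before the 3rd dose, 2 doses have been given. Superposition: Cmin = C₀·(f + f²).
≈ 23.000 × (0.2500 + 0.0625) ≈ 23.000 × 0.3125 ≈ 7.188 μg/mL.

7.2 μg/mL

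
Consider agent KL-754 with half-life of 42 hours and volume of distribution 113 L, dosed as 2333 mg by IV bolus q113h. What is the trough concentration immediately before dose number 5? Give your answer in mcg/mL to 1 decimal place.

3.8 mcg/mL

f = (1/2)^(τ/t½) = (1/2)^(113/42) ≈ 0.1549.
C₀ = D/Vd = 2333/113 ≈ 20.646 mcg/mL.
Before the 5th dose, 4 doses have been given. Superposition: Cmin = C₀·(f + f² + … + f^4).
≈ 20.646 × (0.1549 + 0.0240 + 0.0037 + 0.0006) ≈ 20.646 × 0.1832 ≈ 3.782 mcg/mL.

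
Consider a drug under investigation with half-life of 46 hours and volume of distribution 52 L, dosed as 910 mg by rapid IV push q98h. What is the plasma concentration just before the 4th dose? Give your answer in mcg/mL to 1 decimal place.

5.1 mcg/mL

f = (1/2)^(τ/t½) = (1/2)^(98/46) ≈ 0.2284.
C₀ = D/Vd = 910/52 ≈ 17.500 mcg/mL.
Before the 4th dose, 3 doses have been given. Superposition: Cmin = C₀·(f + f² + … + f^3).
≈ 17.500 × (0.2284 + 0.0522 + 0.0119) ≈ 17.500 × 0.2925 ≈ 5.119 mcg/mL.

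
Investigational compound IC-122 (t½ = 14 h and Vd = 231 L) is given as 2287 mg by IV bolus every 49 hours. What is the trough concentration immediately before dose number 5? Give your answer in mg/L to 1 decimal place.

1.0 mg/L

f = (1/2)^(τ/t½) = (1/2)^(49/14) ≈ 0.0884.
C₀ = D/Vd = 2287/231 ≈ 9.900 mg/L.
Before the 5th dose, 4 doses have been given. Superposition: Cmin = C₀·(f + f² + … + f^4).
≈ 9.900 × (0.0884 + 0.0078 + 0.0007 + 0.0001) ≈ 9.900 × 0.0970 ≈ 0.960 mg/L.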